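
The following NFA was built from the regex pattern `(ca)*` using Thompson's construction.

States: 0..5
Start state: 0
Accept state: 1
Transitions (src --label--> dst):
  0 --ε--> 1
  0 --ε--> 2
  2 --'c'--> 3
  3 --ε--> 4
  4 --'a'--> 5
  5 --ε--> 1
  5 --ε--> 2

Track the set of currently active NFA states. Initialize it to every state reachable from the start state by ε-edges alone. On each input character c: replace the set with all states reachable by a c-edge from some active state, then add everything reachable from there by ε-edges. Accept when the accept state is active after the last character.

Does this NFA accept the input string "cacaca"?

initial (ε-close {0}): {0,1,2}
'c' @ 1: {3,4}
'a' @ 2: {1,2,5}  ✓accept
'c' @ 3: {3,4}
'a' @ 4: {1,2,5}  ✓accept
'c' @ 5: {3,4}
'a' @ 6: {1,2,5}  ✓accept
end set {1,2,5} — state 1 in

Answer: ACCEPT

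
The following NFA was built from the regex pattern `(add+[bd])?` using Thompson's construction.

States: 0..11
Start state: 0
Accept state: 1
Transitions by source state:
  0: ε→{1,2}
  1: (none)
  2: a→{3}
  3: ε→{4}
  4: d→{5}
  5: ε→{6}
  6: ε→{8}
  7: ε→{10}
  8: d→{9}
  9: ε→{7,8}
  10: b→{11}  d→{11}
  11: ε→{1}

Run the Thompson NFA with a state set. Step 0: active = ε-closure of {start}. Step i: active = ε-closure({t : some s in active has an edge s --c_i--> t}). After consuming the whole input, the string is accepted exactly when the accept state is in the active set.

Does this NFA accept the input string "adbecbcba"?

Answer: REJECT

Trace:
start: ε-closure({0}) = {0,1,2}
'a' @ 1: {3,4}
'd' @ 2: {5,6,8}
'b' @ 3: {}  — no active states
rest 'ecbcba' ignored (set empty)
final: {}; accept 1 not in set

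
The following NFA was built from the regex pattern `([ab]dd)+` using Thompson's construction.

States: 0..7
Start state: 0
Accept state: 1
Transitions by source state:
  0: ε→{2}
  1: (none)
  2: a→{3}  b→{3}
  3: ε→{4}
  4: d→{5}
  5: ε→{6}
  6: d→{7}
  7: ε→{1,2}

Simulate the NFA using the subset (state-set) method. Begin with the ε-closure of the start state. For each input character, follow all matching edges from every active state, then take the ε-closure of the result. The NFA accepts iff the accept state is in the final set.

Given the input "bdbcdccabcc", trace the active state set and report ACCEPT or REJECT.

S₀ = ε-closure({0}) = {0,2}
'b' @ 1: {3,4}
'd' @ 2: {5,6}
'b' @ 3: {}  — no active states
rest 'cdccabcc' ignored (set empty)
final: {}; accept 1 not in set

Answer: REJECT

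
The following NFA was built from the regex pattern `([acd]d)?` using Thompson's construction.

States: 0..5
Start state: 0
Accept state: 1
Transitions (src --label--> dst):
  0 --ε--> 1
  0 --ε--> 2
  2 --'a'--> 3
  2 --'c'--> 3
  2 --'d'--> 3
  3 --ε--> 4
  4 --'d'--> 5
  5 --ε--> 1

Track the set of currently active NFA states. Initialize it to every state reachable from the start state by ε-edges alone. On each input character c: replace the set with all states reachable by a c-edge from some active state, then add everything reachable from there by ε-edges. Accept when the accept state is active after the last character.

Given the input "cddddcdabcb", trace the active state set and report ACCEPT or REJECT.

initial (ε-close {0}): {0,1,2}
'c' @ 1: {3,4}
'd' @ 2: {1,5}  [accepting]
'd' @ 3: {}  — dead — no transitions
rest 'ddcdabcb' ignored (set empty)
end set {} — state 1 not in

Answer: REJECT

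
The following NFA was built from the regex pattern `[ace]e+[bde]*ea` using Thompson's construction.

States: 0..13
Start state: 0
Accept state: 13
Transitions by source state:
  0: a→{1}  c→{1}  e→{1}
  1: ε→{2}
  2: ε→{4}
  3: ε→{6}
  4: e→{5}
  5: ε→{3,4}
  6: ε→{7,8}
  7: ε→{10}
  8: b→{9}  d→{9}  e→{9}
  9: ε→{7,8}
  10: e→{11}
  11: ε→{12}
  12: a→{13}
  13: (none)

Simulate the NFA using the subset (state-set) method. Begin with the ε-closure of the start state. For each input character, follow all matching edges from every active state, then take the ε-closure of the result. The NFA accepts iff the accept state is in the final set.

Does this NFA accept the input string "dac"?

S₀ = ε-closure({0}) = {0}
'd' @ 1: {}  — dead — no transitions
rest 'ac' ignored (set empty)
after full input: {}  (accept=13 not in)

Answer: REJECT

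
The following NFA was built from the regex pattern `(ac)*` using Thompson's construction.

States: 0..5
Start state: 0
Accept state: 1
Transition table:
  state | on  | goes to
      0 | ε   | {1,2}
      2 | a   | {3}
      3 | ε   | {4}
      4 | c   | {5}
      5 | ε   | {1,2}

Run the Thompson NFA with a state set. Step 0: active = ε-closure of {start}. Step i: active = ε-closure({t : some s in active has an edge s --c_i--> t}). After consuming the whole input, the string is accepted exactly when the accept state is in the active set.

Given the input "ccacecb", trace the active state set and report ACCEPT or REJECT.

Answer: REJECT

Steps:
S₀ = ε-closure({0}) = {0,1,2}
'c' @ 1: {}  — dead — no transitions
rest 'cacecb' ignored (set empty)
after full input: {}  (accept=1 not in)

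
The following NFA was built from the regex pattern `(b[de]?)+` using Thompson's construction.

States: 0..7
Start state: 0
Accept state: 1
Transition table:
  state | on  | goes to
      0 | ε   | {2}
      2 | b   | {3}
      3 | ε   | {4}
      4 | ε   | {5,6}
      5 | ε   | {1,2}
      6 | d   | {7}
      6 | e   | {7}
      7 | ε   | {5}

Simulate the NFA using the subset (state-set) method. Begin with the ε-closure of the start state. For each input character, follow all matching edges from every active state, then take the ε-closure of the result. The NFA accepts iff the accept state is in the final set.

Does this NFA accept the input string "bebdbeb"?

Answer: ACCEPT

Trace:
start: ε-closure({0}) = {0,2}
'b' @ 1: {1,2,3,4,5,6}  [accepting]
'e' @ 2: {1,2,5,7}  [accepting]
'b' @ 3: {1,2,3,4,5,6}  [accepting]
'd' @ 4: {1,2,5,7}  [accepting]
'b' @ 5: {1,2,3,4,5,6}  [accepting]
'e' @ 6: {1,2,5,7}  [accepting]
'b' @ 7: {1,2,3,4,5,6}  [accepting]
final: {1,2,3,4,5,6}; accept 1 in set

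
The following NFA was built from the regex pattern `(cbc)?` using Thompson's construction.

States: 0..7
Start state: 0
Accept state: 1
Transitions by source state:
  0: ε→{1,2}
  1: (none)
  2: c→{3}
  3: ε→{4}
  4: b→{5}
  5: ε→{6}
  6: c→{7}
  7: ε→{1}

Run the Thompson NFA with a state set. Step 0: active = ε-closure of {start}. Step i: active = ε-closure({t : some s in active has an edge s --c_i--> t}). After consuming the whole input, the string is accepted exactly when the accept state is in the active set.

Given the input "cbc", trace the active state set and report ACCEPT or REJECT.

S₀ = ε-closure({0}) = {0,1,2}
'c' @ 1: {3,4}
'b' @ 2: {5,6}
'c' @ 3: {1,7}  ✓accept
final: {1,7}; accept 1 in set

Answer: ACCEPT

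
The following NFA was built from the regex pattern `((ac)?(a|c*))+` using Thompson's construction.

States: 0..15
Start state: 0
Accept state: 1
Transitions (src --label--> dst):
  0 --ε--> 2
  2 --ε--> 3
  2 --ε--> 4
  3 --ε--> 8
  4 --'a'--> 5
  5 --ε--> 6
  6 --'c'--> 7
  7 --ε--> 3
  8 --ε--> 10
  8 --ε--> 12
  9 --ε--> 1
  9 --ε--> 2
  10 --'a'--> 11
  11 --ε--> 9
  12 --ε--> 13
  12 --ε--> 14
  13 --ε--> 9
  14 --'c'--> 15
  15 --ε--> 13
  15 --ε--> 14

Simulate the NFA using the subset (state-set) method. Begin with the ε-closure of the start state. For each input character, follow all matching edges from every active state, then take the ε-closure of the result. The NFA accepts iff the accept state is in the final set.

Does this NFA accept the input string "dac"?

initial (ε-close {0}): {0,1,2,3,4,8,9,10,12,13,14}
'd' @ 1: {}  — no active states
rest 'ac' ignored (set empty)
final: {}; accept 1 not in set

Answer: REJECT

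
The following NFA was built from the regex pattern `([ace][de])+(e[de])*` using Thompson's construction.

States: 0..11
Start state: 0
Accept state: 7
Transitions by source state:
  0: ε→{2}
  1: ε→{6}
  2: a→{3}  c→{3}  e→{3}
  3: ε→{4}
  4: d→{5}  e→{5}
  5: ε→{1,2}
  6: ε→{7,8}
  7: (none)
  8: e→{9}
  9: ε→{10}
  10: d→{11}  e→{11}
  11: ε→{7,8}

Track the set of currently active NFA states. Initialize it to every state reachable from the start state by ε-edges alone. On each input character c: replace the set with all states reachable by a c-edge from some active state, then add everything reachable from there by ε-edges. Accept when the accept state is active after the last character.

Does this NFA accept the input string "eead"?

start: ε-closure({0}) = {0,2}
'e' @ 1: {3,4}
'e' @ 2: {1,2,5,6,7,8}  ✓accept
'a' @ 3: {3,4}
'd' @ 4: {1,2,5,6,7,8}  ✓accept
after full input: {1,2,5,6,7,8}  (accept=7 in)

Answer: ACCEPT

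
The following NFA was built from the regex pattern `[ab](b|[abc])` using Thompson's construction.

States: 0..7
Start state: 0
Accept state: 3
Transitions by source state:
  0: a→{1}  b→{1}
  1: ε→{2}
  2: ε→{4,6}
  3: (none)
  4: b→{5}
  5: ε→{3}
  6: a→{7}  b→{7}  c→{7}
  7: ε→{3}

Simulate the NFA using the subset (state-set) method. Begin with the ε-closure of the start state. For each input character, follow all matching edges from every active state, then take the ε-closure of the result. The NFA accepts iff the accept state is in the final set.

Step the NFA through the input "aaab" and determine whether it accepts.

initial (ε-close {0}): {0}
'a' @ 1: {1,2,4,6}
'a' @ 2: {3,7}  [accepting]
'a' @ 3: {}  — dead — no transitions
rest 'b' ignored (set empty)
end set {} — state 3 not in

Answer: REJECT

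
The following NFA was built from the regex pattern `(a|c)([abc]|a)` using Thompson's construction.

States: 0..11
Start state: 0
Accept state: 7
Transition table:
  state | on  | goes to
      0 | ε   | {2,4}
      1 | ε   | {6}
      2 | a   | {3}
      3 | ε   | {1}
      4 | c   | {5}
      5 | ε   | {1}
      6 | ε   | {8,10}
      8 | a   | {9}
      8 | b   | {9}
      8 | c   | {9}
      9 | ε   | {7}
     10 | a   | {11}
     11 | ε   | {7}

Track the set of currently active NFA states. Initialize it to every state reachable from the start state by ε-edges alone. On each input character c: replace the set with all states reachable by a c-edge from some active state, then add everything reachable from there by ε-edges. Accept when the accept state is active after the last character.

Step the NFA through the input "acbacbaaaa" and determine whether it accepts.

Answer: REJECT

Steps:
start: ε-closure({0}) = {0,2,4}
'a' @ 1: {1,3,6,8,10}
'c' @ 2: {7,9}  ✓accept
'b' @ 3: {}  — state set empty
rest 'acbaaaa' ignored (set empty)
after full input: {}  (accept=7 not in)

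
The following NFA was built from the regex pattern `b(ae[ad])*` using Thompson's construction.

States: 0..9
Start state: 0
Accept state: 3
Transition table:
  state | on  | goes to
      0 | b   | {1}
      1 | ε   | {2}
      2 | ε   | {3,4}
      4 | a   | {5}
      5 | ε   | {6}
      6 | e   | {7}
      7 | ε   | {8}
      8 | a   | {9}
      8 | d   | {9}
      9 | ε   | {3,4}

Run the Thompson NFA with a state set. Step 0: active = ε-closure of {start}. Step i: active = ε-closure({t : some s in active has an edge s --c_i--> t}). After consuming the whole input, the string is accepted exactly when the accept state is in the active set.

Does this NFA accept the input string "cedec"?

Answer: REJECT

Steps:
start: ε-closure({0}) = {0}
'c' @ 1: {}  — dead — no transitions
rest 'edec' ignored (set empty)
end set {} — state 3 not in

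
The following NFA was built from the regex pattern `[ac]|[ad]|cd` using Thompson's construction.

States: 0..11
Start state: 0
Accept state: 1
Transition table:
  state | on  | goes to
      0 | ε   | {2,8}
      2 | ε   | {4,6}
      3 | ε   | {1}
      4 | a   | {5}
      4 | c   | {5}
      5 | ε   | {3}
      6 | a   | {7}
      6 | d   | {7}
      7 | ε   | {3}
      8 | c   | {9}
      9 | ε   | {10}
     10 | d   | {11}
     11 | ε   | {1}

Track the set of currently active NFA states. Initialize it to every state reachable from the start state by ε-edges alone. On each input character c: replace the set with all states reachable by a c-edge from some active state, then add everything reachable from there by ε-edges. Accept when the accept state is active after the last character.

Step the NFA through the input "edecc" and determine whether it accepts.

initial (ε-close {0}): {0,2,4,6,8}
'e' @ 1: {}  — state set empty
rest 'decc' ignored (set empty)
end set {} — state 1 not in

Answer: REJECT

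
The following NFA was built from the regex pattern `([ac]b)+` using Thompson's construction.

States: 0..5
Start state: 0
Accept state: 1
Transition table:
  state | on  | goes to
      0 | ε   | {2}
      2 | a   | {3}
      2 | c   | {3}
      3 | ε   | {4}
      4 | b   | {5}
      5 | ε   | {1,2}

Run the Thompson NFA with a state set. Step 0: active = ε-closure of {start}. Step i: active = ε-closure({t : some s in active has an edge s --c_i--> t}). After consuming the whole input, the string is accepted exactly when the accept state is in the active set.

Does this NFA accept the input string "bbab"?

S₀ = ε-closure({0}) = {0,2}
'b' @ 1: {}  — no active states
rest 'bab' ignored (set empty)
final: {}; accept 1 not in set

Answer: REJECT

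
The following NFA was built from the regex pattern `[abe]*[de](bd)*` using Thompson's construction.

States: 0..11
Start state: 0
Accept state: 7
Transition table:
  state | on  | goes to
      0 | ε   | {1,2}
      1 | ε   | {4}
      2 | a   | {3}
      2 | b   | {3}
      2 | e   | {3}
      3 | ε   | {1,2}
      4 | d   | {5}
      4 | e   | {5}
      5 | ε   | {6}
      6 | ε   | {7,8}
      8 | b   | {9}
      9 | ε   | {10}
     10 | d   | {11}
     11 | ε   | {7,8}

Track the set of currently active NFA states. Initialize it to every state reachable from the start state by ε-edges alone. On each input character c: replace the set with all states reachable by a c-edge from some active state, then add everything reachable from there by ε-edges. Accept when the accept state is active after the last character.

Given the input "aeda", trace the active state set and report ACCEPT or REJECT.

Answer: REJECT

Derivation:
S₀ = ε-closure({0}) = {0,1,2,4}
'a' @ 1: {1,2,3,4}
'e' @ 2: {1,2,3,4,5,6,7,8}  (accept∈set)
'd' @ 3: {5,6,7,8}  (accept∈set)
'a' @ 4: {}  — no active states
after full input: {}  (accept=7 not in)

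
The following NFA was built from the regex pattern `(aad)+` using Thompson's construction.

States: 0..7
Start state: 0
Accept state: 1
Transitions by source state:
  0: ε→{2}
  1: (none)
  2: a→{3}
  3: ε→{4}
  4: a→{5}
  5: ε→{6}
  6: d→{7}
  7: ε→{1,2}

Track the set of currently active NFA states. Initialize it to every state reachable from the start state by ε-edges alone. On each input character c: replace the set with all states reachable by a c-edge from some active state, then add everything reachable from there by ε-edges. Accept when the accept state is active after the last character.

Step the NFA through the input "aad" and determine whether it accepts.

initial (ε-close {0}): {0,2}
'a' @ 1: {3,4}
'a' @ 2: {5,6}
'd' @ 3: {1,2,7}  (accept∈set)
end set {1,2,7} — state 1 in

Answer: ACCEPT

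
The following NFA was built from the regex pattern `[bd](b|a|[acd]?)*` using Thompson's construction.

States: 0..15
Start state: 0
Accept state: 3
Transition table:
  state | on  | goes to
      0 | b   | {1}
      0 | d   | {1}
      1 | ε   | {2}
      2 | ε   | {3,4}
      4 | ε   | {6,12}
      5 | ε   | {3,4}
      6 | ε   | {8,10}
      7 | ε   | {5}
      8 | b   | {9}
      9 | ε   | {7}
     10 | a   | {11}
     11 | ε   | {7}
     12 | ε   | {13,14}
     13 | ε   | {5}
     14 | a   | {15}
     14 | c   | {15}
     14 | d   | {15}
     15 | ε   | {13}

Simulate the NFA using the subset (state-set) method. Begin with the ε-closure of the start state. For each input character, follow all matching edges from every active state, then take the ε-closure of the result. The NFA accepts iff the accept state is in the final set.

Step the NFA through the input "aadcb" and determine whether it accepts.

Answer: REJECT

Trace:
S₀ = ε-closure({0}) = {0}
'a' @ 1: {}  — dead — no transitions
rest 'adcb' ignored (set empty)
final: {}; accept 3 not in set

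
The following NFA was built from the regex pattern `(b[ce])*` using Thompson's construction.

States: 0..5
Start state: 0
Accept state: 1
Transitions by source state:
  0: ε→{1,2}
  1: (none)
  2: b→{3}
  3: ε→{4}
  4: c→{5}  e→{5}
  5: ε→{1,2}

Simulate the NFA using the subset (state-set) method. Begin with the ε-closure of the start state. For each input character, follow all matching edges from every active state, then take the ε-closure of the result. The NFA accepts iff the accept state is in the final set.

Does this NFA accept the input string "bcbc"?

initial (ε-close {0}): {0,1,2}
'b' @ 1: {3,4}
'c' @ 2: {1,2,5}  [accepting]
'b' @ 3: {3,4}
'c' @ 4: {1,2,5}  [accepting]
end set {1,2,5} — state 1 in

Answer: ACCEPT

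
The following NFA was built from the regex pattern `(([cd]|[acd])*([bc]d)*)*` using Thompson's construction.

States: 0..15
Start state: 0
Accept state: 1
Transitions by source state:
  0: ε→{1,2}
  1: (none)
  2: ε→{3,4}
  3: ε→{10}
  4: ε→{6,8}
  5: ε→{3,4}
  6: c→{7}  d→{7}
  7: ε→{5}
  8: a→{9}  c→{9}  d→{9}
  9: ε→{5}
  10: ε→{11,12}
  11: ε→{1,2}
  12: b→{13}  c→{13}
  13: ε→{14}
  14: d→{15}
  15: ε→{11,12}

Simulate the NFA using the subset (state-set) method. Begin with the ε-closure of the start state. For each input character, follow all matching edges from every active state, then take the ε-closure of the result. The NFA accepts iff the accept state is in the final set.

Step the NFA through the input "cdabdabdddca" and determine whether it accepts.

Answer: ACCEPT

Derivation:
S₀ = ε-closure({0}) = {0,1,2,3,4,6,8,10,11,12}
'c' @ 1: {1,2,3,4,5,6,7,8,9,10,11,12,13,14}  [accepting]
'd' @ 2: {1,2,3,4,5,6,7,8,9,10,11,12,15}  [accepting]
'a' @ 3: {1,2,3,4,5,6,8,9,10,11,12}  [accepting]
'b' @ 4: {13,14}
'd' @ 5: {1,2,3,4,6,8,10,11,12,15}  [accepting]
'a' @ 6: {1,2,3,4,5,6,8,9,10,11,12}  [accepting]
'b' @ 7: {13,14}
'd' @ 8: {1,2,3,4,6,8,10,11,12,15}  [accepting]
'd' @ 9: {1,2,3,4,5,6,7,8,9,10,11,12}  [accepting]
'd' @ 10: {1,2,3,4,5,6,7,8,9,10,11,12}  [accepting]
'c' @ 11: {1,2,3,4,5,6,7,8,9,10,11,12,13,14}  [accepting]
'a' @ 12: {1,2,3,4,5,6,8,9,10,11,12}  [accepting]
after full input: {1,2,3,4,5,6,8,9,10,11,12}  (accept=1 in)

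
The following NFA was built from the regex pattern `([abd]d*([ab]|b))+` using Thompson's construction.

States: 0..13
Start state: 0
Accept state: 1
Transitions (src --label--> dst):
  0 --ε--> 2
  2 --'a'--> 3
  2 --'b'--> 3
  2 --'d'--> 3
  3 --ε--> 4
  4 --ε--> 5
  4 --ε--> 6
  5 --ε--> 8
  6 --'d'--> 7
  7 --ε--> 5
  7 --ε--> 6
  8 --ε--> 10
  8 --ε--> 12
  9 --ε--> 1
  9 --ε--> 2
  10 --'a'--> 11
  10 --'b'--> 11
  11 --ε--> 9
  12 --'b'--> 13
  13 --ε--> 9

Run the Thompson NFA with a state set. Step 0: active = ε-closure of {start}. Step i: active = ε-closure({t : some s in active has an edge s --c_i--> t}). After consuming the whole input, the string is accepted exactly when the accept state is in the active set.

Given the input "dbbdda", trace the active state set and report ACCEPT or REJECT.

Answer: ACCEPT

Derivation:
S₀ = ε-closure({0}) = {0,2}
'd' @ 1: {3,4,5,6,8,10,12}
'b' @ 2: {1,2,9,11,13}  (accept∈set)
'b' @ 3: {3,4,5,6,8,10,12}
'd' @ 4: {5,6,7,8,10,12}
'd' @ 5: {5,6,7,8,10,12}
'a' @ 6: {1,2,9,11}  (accept∈set)
end set {1,2,9,11} — state 1 in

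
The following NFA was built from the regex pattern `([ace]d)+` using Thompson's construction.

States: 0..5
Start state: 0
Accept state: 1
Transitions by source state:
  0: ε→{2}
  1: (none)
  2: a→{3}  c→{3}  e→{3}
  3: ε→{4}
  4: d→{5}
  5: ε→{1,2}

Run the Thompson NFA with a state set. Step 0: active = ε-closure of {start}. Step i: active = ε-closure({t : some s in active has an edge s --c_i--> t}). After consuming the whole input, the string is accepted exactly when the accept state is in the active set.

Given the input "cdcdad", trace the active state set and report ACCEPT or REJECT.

start: ε-closure({0}) = {0,2}
'c' @ 1: {3,4}
'd' @ 2: {1,2,5}  (accept∈set)
'c' @ 3: {3,4}
'd' @ 4: {1,2,5}  (accept∈set)
'a' @ 5: {3,4}
'd' @ 6: {1,2,5}  (accept∈set)
end set {1,2,5} — state 1 in

Answer: ACCEPT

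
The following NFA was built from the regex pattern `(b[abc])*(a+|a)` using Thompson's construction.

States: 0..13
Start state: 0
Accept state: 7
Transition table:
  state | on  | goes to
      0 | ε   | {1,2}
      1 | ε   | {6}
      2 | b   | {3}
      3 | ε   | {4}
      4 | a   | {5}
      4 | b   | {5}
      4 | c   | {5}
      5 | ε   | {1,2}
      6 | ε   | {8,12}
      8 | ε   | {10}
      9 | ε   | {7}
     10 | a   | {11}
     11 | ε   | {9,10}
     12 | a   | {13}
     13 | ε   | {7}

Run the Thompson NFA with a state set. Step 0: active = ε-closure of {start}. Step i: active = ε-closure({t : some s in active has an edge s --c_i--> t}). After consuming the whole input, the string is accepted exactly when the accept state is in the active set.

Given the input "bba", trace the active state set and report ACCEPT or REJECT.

Answer: ACCEPT

Derivation:
initial (ε-close {0}): {0,1,2,6,8,10,12}
'b' @ 1: {3,4}
'b' @ 2: {1,2,5,6,8,10,12}
'a' @ 3: {7,9,10,11,13}  (accept∈set)
end set {7,9,10,11,13} — state 7 in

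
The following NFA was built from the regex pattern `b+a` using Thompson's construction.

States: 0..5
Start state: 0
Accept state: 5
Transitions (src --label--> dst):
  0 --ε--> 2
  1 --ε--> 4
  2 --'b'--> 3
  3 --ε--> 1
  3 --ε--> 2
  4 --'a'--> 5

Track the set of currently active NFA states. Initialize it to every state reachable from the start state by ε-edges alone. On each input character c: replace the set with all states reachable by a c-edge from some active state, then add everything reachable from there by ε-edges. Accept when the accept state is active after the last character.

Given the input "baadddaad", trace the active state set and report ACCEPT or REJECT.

S₀ = ε-closure({0}) = {0,2}
'b' @ 1: {1,2,3,4}
'a' @ 2: {5}  (accept∈set)
'a' @ 3: {}  — state set empty
rest 'dddaad' ignored (set empty)
after full input: {}  (accept=5 not in)

Answer: REJECT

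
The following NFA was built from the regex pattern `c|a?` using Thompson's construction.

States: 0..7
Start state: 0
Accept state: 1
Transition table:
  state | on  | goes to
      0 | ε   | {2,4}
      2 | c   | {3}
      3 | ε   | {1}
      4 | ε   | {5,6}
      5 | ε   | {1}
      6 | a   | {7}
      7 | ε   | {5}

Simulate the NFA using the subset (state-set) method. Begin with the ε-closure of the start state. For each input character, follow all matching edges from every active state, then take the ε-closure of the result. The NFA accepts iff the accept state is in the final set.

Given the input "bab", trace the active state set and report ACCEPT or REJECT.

S₀ = ε-closure({0}) = {0,1,2,4,5,6}
'b' @ 1: {}  — state set empty
rest 'ab' ignored (set empty)
final: {}; accept 1 not in set

Answer: REJECT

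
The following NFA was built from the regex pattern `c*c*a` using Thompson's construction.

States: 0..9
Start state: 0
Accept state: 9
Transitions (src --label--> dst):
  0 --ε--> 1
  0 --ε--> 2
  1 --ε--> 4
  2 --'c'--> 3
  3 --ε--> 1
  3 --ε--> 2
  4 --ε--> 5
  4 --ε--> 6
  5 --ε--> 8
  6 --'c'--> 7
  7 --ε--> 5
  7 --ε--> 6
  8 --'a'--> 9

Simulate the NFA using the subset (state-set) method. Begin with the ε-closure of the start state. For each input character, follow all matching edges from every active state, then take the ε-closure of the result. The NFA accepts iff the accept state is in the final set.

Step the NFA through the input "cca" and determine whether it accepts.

Answer: ACCEPT

Derivation:
start: ε-closure({0}) = {0,1,2,4,5,6,8}
'c' @ 1: {1,2,3,4,5,6,7,8}
'c' @ 2: {1,2,3,4,5,6,7,8}
'a' @ 3: {9}  ✓accept
after full input: {9}  (accept=9 in)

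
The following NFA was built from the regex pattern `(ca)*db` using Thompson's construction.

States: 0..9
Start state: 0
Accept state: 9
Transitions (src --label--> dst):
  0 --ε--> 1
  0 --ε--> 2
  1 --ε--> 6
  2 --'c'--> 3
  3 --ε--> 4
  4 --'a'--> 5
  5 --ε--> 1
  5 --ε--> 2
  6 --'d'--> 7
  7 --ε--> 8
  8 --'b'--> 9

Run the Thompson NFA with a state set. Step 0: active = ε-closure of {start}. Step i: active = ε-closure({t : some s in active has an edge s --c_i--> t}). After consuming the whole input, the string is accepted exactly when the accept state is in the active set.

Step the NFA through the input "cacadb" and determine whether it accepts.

Answer: ACCEPT

Derivation:
S₀ = ε-closure({0}) = {0,1,2,6}
'c' @ 1: {3,4}
'a' @ 2: {1,2,5,6}
'c' @ 3: {3,4}
'a' @ 4: {1,2,5,6}
'd' @ 5: {7,8}
'b' @ 6: {9}  [accepting]
end set {9} — state 9 in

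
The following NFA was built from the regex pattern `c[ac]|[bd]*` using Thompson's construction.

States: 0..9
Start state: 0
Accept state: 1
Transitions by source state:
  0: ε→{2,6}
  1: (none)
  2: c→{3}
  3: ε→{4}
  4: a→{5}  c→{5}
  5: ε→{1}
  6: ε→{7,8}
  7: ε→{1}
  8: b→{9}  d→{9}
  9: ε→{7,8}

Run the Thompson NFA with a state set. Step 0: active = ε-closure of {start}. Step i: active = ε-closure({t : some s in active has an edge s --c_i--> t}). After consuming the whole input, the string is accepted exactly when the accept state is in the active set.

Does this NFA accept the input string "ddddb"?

S₀ = ε-closure({0}) = {0,1,2,6,7,8}
'd' @ 1: {1,7,8,9}  ✓accept
'd' @ 2: {1,7,8,9}  ✓accept
'd' @ 3: {1,7,8,9}  ✓accept
'd' @ 4: {1,7,8,9}  ✓accept
'b' @ 5: {1,7,8,9}  ✓accept
final: {1,7,8,9}; accept 1 in set

Answer: ACCEPT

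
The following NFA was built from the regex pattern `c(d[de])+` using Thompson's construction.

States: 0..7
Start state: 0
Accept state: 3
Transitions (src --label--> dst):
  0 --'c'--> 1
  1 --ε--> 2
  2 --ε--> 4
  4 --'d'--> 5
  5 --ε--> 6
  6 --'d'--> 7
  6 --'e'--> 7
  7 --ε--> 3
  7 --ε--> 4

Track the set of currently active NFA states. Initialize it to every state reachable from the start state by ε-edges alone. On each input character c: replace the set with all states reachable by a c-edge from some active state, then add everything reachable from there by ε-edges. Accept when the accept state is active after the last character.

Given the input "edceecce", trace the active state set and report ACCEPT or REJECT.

Answer: REJECT

Trace:
start: ε-closure({0}) = {0}
'e' @ 1: {}  — no active states
rest 'dceecce' ignored (set empty)
after full input: {}  (accept=3 not in)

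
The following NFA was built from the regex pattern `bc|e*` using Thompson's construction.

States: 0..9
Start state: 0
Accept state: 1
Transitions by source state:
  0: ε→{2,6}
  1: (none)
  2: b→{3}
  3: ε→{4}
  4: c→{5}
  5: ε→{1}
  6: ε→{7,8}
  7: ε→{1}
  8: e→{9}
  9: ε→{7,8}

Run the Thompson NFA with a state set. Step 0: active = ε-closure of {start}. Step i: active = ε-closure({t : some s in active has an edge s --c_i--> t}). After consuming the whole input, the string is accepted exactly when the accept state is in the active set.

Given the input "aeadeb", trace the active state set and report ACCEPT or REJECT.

S₀ = ε-closure({0}) = {0,1,2,6,7,8}
'a' @ 1: {}  — dead — no transitions
rest 'eadeb' ignored (set empty)
end set {} — state 1 not in

Answer: REJECT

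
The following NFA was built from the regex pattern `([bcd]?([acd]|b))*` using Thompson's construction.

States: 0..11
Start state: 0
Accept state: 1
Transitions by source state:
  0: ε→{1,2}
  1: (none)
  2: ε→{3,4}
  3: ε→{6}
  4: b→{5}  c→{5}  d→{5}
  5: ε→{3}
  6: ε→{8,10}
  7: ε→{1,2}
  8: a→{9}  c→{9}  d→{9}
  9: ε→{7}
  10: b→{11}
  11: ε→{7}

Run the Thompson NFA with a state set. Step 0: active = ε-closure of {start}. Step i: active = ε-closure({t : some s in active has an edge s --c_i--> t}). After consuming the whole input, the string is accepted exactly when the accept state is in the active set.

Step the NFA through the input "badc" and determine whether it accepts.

Answer: ACCEPT

Trace:
start: ε-closure({0}) = {0,1,2,3,4,6,8,10}
'b' @ 1: {1,2,3,4,5,6,7,8,10,11}  ✓accept
'a' @ 2: {1,2,3,4,6,7,8,9,10}  ✓accept
'd' @ 3: {1,2,3,4,5,6,7,8,9,10}  ✓accept
'c' @ 4: {1,2,3,4,5,6,7,8,9,10}  ✓accept
after full input: {1,2,3,4,5,6,7,8,9,10}  (accept=1 in)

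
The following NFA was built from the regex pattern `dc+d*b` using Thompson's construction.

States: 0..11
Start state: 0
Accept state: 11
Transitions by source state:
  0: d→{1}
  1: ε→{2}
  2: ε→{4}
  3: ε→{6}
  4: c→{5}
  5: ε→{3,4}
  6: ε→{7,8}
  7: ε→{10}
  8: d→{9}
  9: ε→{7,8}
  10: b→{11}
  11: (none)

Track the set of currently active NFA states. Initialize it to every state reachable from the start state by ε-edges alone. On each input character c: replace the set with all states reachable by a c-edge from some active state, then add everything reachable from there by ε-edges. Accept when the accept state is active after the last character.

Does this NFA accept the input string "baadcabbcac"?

initial (ε-close {0}): {0}
'b' @ 1: {}  — state set empty
rest 'aadcabbcac' ignored (set empty)
final: {}; accept 11 not in set

Answer: REJECT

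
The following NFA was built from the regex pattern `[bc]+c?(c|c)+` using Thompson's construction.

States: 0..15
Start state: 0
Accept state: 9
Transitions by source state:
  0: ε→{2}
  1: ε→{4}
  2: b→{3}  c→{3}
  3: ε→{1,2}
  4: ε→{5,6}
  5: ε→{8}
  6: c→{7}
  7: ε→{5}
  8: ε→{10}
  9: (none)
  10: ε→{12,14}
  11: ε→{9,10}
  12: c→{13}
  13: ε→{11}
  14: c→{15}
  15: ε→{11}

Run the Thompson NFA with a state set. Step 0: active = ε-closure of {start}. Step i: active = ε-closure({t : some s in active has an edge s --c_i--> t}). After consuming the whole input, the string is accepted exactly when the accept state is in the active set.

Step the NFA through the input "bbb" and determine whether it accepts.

Answer: REJECT

Trace:
start: ε-closure({0}) = {0,2}
'b' @ 1: {1,2,3,4,5,6,8,10,12,14}
'b' @ 2: {1,2,3,4,5,6,8,10,12,14}
'b' @ 3: {1,2,3,4,5,6,8,10,12,14}
final: {1,2,3,4,5,6,8,10,12,14}; accept 9 not in set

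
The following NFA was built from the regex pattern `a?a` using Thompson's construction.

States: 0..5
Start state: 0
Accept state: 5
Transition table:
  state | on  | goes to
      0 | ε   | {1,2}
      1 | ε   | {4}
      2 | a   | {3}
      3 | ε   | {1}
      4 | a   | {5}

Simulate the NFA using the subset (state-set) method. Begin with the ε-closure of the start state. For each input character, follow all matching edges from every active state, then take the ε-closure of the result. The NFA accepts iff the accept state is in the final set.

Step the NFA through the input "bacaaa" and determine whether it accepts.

S₀ = ε-closure({0}) = {0,1,2,4}
'b' @ 1: {}  — dead — no transitions
rest 'acaaa' ignored (set empty)
final: {}; accept 5 not in set

Answer: REJECT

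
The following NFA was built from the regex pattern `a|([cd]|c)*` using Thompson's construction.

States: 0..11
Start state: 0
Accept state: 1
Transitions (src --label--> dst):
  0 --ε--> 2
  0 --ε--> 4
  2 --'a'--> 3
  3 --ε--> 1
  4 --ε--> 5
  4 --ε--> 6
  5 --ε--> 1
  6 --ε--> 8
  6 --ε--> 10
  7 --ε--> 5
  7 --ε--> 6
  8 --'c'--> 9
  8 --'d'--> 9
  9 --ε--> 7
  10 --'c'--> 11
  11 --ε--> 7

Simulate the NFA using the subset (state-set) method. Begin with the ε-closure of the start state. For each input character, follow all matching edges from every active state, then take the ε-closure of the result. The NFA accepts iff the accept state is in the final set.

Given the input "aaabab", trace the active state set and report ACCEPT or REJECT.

start: ε-closure({0}) = {0,1,2,4,5,6,8,10}
'a' @ 1: {1,3}  ✓accept
'a' @ 2: {}  — no active states
rest 'abab' ignored (set empty)
after full input: {}  (accept=1 not in)

Answer: REJECT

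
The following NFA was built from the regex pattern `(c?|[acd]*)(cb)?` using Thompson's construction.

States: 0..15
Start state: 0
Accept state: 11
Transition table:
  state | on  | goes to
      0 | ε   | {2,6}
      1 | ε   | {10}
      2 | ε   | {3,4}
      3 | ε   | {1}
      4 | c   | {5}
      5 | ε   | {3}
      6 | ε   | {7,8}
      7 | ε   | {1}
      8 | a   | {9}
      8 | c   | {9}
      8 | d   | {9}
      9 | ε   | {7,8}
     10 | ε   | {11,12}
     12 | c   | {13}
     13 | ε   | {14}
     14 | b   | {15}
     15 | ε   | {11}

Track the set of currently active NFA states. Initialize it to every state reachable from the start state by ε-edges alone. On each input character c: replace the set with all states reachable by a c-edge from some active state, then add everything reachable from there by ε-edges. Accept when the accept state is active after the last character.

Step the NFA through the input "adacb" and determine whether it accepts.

Answer: ACCEPT

Steps:
start: ε-closure({0}) = {0,1,2,3,4,6,7,8,10,11,12}
'a' @ 1: {1,7,8,9,10,11,12}  ✓accept
'd' @ 2: {1,7,8,9,10,11,12}  ✓accept
'a' @ 3: {1,7,8,9,10,11,12}  ✓accept
'c' @ 4: {1,7,8,9,10,11,12,13,14}  ✓accept
'b' @ 5: {11,15}  ✓accept
after full input: {11,15}  (accept=11 in)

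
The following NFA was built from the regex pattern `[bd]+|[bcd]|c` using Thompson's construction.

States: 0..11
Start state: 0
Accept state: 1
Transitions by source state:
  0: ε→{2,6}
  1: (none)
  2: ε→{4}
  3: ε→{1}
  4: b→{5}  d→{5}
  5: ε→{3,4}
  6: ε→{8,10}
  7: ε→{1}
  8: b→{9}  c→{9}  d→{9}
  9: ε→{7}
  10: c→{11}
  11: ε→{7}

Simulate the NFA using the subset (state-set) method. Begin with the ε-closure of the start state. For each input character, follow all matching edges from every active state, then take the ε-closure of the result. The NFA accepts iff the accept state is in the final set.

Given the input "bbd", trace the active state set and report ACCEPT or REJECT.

S₀ = ε-closure({0}) = {0,2,4,6,8,10}
'b' @ 1: {1,3,4,5,7,9}  [accepting]
'b' @ 2: {1,3,4,5}  [accepting]
'd' @ 3: {1,3,4,5}  [accepting]
final: {1,3,4,5}; accept 1 in set

Answer: ACCEPT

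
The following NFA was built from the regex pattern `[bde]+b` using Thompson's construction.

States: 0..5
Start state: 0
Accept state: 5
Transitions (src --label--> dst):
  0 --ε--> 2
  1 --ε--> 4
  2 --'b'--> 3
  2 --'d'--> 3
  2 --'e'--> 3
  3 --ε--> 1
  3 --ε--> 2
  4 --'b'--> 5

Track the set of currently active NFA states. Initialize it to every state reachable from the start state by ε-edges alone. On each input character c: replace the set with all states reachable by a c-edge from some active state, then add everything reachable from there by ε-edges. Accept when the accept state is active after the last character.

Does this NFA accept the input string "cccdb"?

initial (ε-close {0}): {0,2}
'c' @ 1: {}  — dead — no transitions
rest 'ccdb' ignored (set empty)
end set {} — state 5 not in

Answer: REJECT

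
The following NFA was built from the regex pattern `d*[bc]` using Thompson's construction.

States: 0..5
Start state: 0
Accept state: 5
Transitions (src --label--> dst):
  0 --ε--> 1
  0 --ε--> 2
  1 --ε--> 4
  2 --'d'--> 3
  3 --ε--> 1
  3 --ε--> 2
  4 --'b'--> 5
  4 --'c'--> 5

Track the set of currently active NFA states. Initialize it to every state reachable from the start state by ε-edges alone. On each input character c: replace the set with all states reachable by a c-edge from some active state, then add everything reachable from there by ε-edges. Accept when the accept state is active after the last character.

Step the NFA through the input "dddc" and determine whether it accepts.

Answer: ACCEPT

Steps:
S₀ = ε-closure({0}) = {0,1,2,4}
'd' @ 1: {1,2,3,4}
'd' @ 2: {1,2,3,4}
'd' @ 3: {1,2,3,4}
'c' @ 4: {5}  (accept∈set)
end set {5} — state 5 in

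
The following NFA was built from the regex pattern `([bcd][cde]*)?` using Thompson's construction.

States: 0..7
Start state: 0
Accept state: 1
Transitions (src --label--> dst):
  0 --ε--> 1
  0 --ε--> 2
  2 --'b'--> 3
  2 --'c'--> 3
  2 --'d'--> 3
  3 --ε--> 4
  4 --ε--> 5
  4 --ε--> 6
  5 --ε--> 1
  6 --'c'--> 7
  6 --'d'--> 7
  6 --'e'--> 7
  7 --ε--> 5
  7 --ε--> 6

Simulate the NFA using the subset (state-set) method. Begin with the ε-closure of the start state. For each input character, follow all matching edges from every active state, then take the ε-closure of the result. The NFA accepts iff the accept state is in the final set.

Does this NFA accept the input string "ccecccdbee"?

Answer: REJECT

Trace:
S₀ = ε-closure({0}) = {0,1,2}
'c' @ 1: {1,3,4,5,6}  ✓accept
'c' @ 2: {1,5,6,7}  ✓accept
'e' @ 3: {1,5,6,7}  ✓accept
'c' @ 4: {1,5,6,7}  ✓accept
'c' @ 5: {1,5,6,7}  ✓accept
'c' @ 6: {1,5,6,7}  ✓accept
'd' @ 7: {1,5,6,7}  ✓accept
'b' @ 8: {}  — state set empty
rest 'ee' ignored (set empty)
after full input: {}  (accept=1 not in)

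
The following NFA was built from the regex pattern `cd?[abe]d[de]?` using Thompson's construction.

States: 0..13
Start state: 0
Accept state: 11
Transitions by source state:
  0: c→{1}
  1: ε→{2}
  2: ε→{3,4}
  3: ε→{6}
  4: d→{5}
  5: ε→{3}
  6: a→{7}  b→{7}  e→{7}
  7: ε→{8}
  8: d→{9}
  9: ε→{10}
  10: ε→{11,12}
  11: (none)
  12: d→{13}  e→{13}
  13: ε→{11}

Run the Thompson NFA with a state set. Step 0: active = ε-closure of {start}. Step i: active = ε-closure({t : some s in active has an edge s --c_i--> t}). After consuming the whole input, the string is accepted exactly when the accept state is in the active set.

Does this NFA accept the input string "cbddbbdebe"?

Answer: REJECT

Steps:
S₀ = ε-closure({0}) = {0}
'c' @ 1: {1,2,3,4,6}
'b' @ 2: {7,8}
'd' @ 3: {9,10,11,12}  [accepting]
'd' @ 4: {11,13}  [accepting]
'b' @ 5: {}  — dead — no transitions
rest 'bdebe' ignored (set empty)
end set {} — state 11 not in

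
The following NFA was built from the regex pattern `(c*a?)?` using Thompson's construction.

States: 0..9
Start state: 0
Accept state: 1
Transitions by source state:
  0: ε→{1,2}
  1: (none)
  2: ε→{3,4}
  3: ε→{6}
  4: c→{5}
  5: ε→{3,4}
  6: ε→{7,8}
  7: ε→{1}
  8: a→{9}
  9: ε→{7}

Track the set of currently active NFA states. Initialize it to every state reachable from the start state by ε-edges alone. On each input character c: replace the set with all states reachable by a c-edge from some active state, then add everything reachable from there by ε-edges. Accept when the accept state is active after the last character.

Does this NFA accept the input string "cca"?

start: ε-closure({0}) = {0,1,2,3,4,6,7,8}
'c' @ 1: {1,3,4,5,6,7,8}  (accept∈set)
'c' @ 2: {1,3,4,5,6,7,8}  (accept∈set)
'a' @ 3: {1,7,9}  (accept∈set)
final: {1,7,9}; accept 1 in set

Answer: ACCEPT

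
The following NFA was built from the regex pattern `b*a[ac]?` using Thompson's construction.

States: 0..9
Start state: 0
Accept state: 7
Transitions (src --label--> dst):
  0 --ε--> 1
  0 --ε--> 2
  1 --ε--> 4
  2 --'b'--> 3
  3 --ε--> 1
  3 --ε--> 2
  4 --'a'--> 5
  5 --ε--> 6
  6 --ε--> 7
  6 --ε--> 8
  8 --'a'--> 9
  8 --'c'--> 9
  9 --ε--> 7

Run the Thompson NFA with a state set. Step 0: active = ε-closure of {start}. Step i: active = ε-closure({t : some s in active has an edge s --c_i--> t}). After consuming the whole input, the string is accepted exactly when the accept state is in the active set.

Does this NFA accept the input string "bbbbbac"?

Answer: ACCEPT

Steps:
start: ε-closure({0}) = {0,1,2,4}
'b' @ 1: {1,2,3,4}
'b' @ 2: {1,2,3,4}
'b' @ 3: {1,2,3,4}
'b' @ 4: {1,2,3,4}
'b' @ 5: {1,2,3,4}
'a' @ 6: {5,6,7,8}  (accept∈set)
'c' @ 7: {7,9}  (accept∈set)
final: {7,9}; accept 7 in set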